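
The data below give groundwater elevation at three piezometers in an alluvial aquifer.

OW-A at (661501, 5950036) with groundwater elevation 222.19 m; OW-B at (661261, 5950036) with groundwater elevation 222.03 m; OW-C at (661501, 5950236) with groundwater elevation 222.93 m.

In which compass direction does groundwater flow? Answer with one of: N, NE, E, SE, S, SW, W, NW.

∂h/∂x = (222.03 − 222.19) / (661261 − 661501) = +0.0006667
∂h/∂y = (222.93 − 222.19) / (5950236 − 5950036) = +0.003700
Flow = −∇h = (-0.0006667 east, -0.003700 north), which points south.

S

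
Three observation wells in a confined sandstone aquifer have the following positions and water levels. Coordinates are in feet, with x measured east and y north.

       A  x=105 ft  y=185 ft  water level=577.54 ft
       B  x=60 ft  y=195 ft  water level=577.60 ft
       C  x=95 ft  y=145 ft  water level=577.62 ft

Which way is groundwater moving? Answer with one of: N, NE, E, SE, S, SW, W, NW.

NE

Taking A as reference: B−A = (-45, 10, +0.06); C−A = (-10, -40, +0.08).
Solve a·Δx + b·Δy = Δh: det = (-45)·(-40) − (-10)·10 = 1900.
∂h/∂x = [(+0.06)·(-40) − (+0.08)·10] / 1900 = -0.001684
∂h/∂y = [(-45)·(+0.08) − (-10)·(+0.06)] / 1900 = -0.001579
Flow = −∇h = (+0.001684 east, +0.001579 north), which points northeast.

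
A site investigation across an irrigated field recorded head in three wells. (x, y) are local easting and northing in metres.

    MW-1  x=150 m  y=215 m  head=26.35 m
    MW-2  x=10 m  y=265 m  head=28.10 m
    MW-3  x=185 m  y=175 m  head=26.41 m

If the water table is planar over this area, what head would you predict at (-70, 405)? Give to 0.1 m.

27.1 m

With h = a·x + b·y + c and MW-1 as origin, the differences give:
  (-140)·a + 50·b = +1.75
  35·a + (-40)·b = +0.06
Eliminate b (×(-40) and ×50, subtract): 3850·a = -73.000 → a = ∂h/∂x = -0.01896
Back-substitute: b = ∂h/∂y = -0.01809.
h(-70, 405) = 26.35 + (-0.01896)·(-220) + (-0.01809)·(190) = 26.35 +4.171 -3.437 = 27.084 m.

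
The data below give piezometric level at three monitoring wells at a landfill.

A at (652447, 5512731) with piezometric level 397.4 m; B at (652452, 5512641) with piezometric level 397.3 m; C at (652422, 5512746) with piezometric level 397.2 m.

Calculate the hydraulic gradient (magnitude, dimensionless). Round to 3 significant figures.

0.00911

With h = a·x + b·y + c and A as origin, the differences give:
  5·a + (-90)·b = -0.1
  (-25)·a + 15·b = -0.2
Eliminate b (×15 and ×(-90), subtract): -2175·a = -19.50 → a = ∂h/∂x = +0.008966
Back-substitute: b = ∂h/∂y = +0.001609.
|∇h| = √(0.008966² + 0.001609²) = 0.009109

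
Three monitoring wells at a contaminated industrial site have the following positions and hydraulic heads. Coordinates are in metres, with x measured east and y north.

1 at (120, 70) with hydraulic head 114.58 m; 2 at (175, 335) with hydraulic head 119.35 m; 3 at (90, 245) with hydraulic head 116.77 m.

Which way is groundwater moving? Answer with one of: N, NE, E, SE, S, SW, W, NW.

Differences from 1: to 2 (Δx, Δy, Δh) = (55, 265, +4.77); to 3 = (-30, 175, +2.19).
Solve a·Δx + b·Δy = Δh: det = 55·175 − (-30)·265 = 17575.
∂h/∂x = [(+4.77)·175 − (+2.19)·265] / 17575 = +0.01448
∂h/∂y = [55·(+2.19) − (-30)·(+4.77)] / 17575 = +0.01500
Flow = −∇h = (-0.01448 east, -0.01500 north), which points southwest.

SW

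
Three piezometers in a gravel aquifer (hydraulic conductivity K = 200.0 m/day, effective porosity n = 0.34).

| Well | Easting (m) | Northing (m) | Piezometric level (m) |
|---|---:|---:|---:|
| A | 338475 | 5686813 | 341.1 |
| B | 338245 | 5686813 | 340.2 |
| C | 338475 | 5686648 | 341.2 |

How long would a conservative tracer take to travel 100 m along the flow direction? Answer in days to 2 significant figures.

43 days

∂h/∂x = (340.2 − 341.1) / (338245 − 338475) = +0.003913
∂h/∂y = (341.2 − 341.1) / (5686648 − 5686813) = -0.0006061
|∇h| = √(0.003913² + -0.0006061²) = 0.00396
Seepage velocity v = K·i/n = 200.0 × 0.00396 / 0.34 = 2.329 m/day.
t = 100 / 2.329 = 42.94 days.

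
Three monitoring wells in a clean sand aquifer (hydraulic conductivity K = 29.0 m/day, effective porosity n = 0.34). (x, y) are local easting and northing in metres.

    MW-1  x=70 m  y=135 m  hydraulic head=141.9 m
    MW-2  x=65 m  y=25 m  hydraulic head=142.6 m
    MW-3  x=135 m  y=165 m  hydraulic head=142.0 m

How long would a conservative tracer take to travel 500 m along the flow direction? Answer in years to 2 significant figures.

Taking MW-1 as reference: MW-2−MW-1 = (-5, -110, +0.7); MW-3−MW-1 = (65, 30, +0.1).
Determinant of the coordinate differences = (-5)·30 − 65·(-110) = 7000.
∂h/∂x = [(+0.7)·30 − (+0.1)·(-110)] / 7000 = +0.004571
∂h/∂y = [(-5)·(+0.1) − 65·(+0.7)] / 7000 = -0.006571
|∇h| = √(0.004571² + -0.006571²) = 0.008005
Seepage velocity v = K·i/n = 29.0 × 0.008005 / 0.34 = 0.6828 m/day.
t = 500 / 0.6828 = 732.3 days = 2 years.

2.0 years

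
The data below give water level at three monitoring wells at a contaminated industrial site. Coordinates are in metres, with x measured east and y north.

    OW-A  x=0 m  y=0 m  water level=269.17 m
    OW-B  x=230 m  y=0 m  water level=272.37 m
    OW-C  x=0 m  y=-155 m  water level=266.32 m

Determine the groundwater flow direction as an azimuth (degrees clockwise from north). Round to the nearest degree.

∂h/∂x = (272.37 − 269.17) / (230 − 0) = +0.01391
∂h/∂y = (266.32 − 269.17) / (-155 − 0) = +0.01839
Flow direction (−∇h) has components (-0.01391 E, -0.01839 N).
Azimuth = atan2(E, N) = atan2(-0.01391, -0.01839) = 217.1° ≈ 217°.

217°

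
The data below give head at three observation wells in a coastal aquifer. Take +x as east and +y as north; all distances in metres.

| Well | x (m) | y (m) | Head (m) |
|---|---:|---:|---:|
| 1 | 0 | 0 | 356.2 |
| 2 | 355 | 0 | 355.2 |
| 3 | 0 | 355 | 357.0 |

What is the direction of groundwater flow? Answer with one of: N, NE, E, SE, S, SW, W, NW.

∂h/∂x = (355.2 − 356.2) / (355 − 0) = -0.002817
∂h/∂y = (357.0 − 356.2) / (355 − 0) = +0.002254
Flow = −∇h = (+0.002817 east, -0.002254 north), which points southeast.

SE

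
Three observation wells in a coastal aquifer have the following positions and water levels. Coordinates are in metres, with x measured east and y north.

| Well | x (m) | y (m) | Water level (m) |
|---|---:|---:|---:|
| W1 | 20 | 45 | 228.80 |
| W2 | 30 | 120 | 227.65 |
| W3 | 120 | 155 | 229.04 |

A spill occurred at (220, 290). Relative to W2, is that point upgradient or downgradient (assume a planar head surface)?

upgradient

Differences from W1: to W2 (Δx, Δy, Δh) = (10, 75, -1.15); to W3 = (100, 110, +0.24).
Solve a·Δx + b·Δy = Δh: det = 10·110 − 100·75 = -6400.
∂h/∂x = [(-1.15)·110 − (+0.24)·75] / -6400 = +0.02258
∂h/∂y = [10·(+0.24) − 100·(-1.15)] / -6400 = -0.01834
Head at (220, 290) = 228.80 + (+0.02258)·(200) + (-0.01834)·(245) = 228.82 m.
That is higher than the 227.65 m at W2, so the point is upgradient.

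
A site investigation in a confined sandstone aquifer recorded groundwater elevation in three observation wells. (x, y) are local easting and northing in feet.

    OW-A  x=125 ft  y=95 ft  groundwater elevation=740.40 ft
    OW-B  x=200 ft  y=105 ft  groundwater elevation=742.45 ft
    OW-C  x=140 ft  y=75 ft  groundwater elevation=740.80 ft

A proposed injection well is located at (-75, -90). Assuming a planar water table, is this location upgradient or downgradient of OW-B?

downgradient

Taking OW-A as reference: OW-B−OW-A = (75, 10, +2.05); OW-C−OW-A = (15, -20, +0.40).
Solve a·Δx + b·Δy = Δh: det = 75·(-20) − 15·10 = -1650.
∂h/∂x = [(+2.05)·(-20) − (+0.40)·10] / -1650 = +0.02727
∂h/∂y = [75·(+0.40) − 15·(+2.05)] / -1650 = +0.0004545
Head at (-75, -90) = 740.40 + (+0.02727)·(-200) + (+0.0004545)·(-185) = 734.86 ft.
That is lower than the 742.45 ft at OW-B, so the point is downgradient.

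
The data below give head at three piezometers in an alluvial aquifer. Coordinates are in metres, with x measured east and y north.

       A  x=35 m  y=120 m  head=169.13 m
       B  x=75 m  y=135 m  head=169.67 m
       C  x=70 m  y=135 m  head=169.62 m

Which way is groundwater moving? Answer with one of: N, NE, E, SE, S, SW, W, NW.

Differences from A: to B (Δx, Δy, Δh) = (40, 15, +0.54); to C = (35, 15, +0.49).
Determinant of the coordinate differences = 40·15 − 35·15 = 75.
∂h/∂x = [(+0.54)·15 − (+0.49)·15] / 75 = +0.010000
∂h/∂y = [40·(+0.49) − 35·(+0.54)] / 75 = +0.009333
Flow = −∇h = (-0.010000 east, -0.009333 north), which points southwest.

SW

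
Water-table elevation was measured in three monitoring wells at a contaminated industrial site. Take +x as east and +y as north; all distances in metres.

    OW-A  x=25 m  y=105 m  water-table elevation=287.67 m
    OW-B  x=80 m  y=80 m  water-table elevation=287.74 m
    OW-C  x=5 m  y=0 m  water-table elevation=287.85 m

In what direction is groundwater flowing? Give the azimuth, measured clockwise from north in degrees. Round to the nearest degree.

346°

With h = a·x + b·y + c and OW-A as origin, the differences give:
  55·a + (-25)·b = +0.07
  (-20)·a + (-105)·b = +0.18
Eliminate b (×(-105) and ×(-25), subtract): -6275·a = -2.850 → a = ∂h/∂x = +0.0004542
Back-substitute: b = ∂h/∂y = -0.001801.
Flow direction (−∇h) has components (-0.0004542 E, +0.001801 N).
Azimuth = atan2(E, N) = atan2(-0.0004542, +0.001801) = 345.8° ≈ 346°.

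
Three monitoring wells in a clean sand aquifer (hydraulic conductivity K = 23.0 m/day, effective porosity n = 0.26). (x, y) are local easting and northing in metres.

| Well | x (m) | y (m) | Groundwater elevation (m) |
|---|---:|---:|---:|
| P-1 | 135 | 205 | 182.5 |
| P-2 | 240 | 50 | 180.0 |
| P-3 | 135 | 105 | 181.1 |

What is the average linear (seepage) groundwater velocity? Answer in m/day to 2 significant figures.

1.3 m/day

Differences from P-1: to P-2 (Δx, Δy, Δh) = (105, -155, -2.5); to P-3 = (0, -100, -1.4).
Solve a·Δx + b·Δy = Δh: det = 105·(-100) − 0·(-155) = -10500.
∂h/∂x = [(-2.5)·(-100) − (-1.4)·(-155)] / -10500 = -0.003143
∂h/∂y = [105·(-1.4) − 0·(-2.5)] / -10500 = +0.01400
|∇h| = √(-0.003143² + 0.01400²) = 0.01435
Seepage velocity v = K·i/n = 23.0 × 0.01435 / 0.26 = 1.269 m/day.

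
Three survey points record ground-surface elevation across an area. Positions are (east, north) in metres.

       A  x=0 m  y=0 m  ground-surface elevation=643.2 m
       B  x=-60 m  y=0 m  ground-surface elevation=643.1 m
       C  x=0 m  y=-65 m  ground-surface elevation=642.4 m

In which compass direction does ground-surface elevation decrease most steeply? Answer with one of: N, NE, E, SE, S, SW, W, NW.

∂z/∂x = (643.1 − 643.2) / (-60 − 0) = +0.001667
∂z/∂y = (642.4 − 643.2) / (-65 − 0) = +0.01231
Steepest decrease is along −∇f = (-0.001667 E, -0.01231 N) → south.

S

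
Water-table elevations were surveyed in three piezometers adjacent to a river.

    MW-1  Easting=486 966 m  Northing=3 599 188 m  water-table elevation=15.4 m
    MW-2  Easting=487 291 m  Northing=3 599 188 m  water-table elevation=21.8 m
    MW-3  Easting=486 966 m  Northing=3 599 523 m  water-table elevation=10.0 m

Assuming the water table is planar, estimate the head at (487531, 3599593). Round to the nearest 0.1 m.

20.0 m

∂h/∂x = (21.8 − 15.4) / (487291 − 486966) = +0.01969
∂h/∂y = (10.0 − 15.4) / (3599523 − 3599188) = -0.01612
h(487531, 3599593) = 15.4 + (+0.01969)·(565) + (-0.01612)·(405) = 15.4 +11.126 -6.528 = 19.998 m.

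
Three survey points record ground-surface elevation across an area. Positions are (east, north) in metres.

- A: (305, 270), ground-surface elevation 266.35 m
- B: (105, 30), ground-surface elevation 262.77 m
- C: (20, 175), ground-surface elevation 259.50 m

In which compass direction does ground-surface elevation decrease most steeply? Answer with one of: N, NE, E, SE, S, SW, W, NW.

W

With z = a·x + b·y + c and A as origin, the differences give:
  (-200)·a + (-240)·b = -3.58
  (-285)·a + (-95)·b = -6.85
Eliminate b (×(-95) and ×(-240), subtract): -49400·a = -1303.900 → a = ∂z/∂x = +0.02639
Back-substitute: b = ∂z/∂y = -0.007079.
Steepest decrease is along −∇f = (-0.02639 E, +0.007079 N) → west.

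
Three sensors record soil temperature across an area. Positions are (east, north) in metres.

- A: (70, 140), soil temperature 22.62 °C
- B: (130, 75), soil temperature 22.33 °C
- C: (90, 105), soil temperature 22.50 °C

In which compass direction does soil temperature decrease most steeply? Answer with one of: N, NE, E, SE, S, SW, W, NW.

SE

Differences from A: to B (Δx, Δy, Δh) = (60, -65, -0.29); to C = (20, -35, -0.12).
Solve a·Δx + b·Δy = ΔT: det = 60·(-35) − 20·(-65) = -800.
∂T/∂x = [(-0.29)·(-35) − (-0.12)·(-65)] / -800 = -0.002938
∂T/∂y = [60·(-0.12) − 20·(-0.29)] / -800 = +0.001750
Steepest decrease is along −∇f = (+0.002938 E, -0.001750 N) → southeast.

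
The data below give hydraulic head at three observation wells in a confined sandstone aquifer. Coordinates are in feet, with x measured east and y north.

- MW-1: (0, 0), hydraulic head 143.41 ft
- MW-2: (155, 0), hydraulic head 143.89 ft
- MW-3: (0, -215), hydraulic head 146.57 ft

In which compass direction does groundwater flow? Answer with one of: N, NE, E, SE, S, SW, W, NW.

∂h/∂x = (143.89 − 143.41) / (155 − 0) = +0.003097
∂h/∂y = (146.57 − 143.41) / (-215 − 0) = -0.01470
Flow = −∇h = (-0.003097 east, +0.01470 north), which points north.

N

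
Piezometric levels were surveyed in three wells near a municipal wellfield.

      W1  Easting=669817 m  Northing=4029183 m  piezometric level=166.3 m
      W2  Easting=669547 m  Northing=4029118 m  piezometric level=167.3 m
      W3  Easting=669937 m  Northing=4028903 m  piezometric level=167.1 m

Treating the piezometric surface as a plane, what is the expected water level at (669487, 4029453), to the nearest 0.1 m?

Differences from W1: to W2 (Δx, Δy, Δh) = (-270, -65, +1.0); to W3 = (120, -280, +0.8).
Solve a·Δx + b·Δy = Δh: det = (-270)·(-280) − 120·(-65) = 83400.
∂h/∂x = [(+1.0)·(-280) − (+0.8)·(-65)] / 83400 = -0.002734
∂h/∂y = [(-270)·(+0.8) − 120·(+1.0)] / 83400 = -0.004029
h(669487, 4029453) = 166.3 + (-0.002734)·(-330) + (-0.004029)·(270) = 166.3 +0.902 -1.088 = 166.114 m.

166.1 m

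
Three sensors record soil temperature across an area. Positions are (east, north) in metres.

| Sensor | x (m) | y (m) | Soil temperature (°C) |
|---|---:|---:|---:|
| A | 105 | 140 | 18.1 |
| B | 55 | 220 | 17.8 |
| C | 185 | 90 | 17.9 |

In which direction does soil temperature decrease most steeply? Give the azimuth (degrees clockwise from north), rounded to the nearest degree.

042°

With T = a·x + b·y + c and A as origin, the differences give:
  (-50)·a + 80·b = -0.3
  80·a + (-50)·b = -0.2
Eliminate b (×(-50) and ×80, subtract): -3900·a = 31.00 → a = ∂T/∂x = -0.007949
Back-substitute: b = ∂T/∂y = -0.008718.
Steepest decrease is along −∇f: components (+0.007949 E, +0.008718 N).
Azimuth = atan2(+0.007949, +0.008718) = 42.4° ≈ 042°.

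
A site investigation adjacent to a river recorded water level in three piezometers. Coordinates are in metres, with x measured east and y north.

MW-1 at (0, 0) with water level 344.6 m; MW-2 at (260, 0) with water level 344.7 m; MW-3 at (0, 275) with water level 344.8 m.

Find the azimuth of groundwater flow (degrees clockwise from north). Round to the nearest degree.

208°

∂h/∂x = (344.7 − 344.6) / (260 − 0) = +0.0003846
∂h/∂y = (344.8 − 344.6) / (275 − 0) = +0.0007273
Flow direction (−∇h) has components (-0.0003846 E, -0.0007273 N).
Azimuth = atan2(E, N) = atan2(-0.0003846, -0.0007273) = 207.9° ≈ 208°.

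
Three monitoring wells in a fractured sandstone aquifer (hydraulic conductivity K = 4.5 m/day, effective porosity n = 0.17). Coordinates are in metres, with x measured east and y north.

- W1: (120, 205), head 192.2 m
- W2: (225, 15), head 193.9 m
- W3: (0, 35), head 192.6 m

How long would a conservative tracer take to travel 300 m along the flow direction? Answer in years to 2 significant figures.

3.9 years

With h = a·x + b·y + c and W1 as origin, the differences give:
  105·a + (-190)·b = +1.7
  (-120)·a + (-170)·b = +0.4
Eliminate b (×(-170) and ×(-190), subtract): -40650·a = -213.00 → a = ∂h/∂x = +0.005240
Back-substitute: b = ∂h/∂y = -0.006052.
|∇h| = √(0.005240² + -0.006052²) = 0.008005
Seepage velocity v = K·i/n = 4.5 × 0.008005 / 0.17 = 0.2119 m/day.
t = 300 / 0.2119 = 1416 days = 3.88 years.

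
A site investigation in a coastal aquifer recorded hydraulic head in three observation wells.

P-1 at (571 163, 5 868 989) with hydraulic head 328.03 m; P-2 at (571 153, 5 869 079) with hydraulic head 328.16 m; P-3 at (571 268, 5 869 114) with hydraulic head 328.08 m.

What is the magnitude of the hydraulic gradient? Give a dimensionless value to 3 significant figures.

0.00172

Differences from P-1: to P-2 (Δx, Δy, Δh) = (-10, 90, +0.13); to P-3 = (105, 125, +0.05).
Solve a·Δx + b·Δy = Δh: det = (-10)·125 − 105·90 = -10700.
∂h/∂x = [(+0.13)·125 − (+0.05)·90] / -10700 = -0.001098
∂h/∂y = [(-10)·(+0.05) − 105·(+0.13)] / -10700 = +0.001322
|∇h| = √(-0.001098² + 0.001322²) = 0.001719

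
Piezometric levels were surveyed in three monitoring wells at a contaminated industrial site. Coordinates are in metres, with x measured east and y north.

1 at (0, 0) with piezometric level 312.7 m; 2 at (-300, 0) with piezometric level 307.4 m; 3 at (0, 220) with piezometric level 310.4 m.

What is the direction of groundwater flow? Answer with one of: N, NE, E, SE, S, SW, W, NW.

NW

∂h/∂x = (307.4 − 312.7) / (-300 − 0) = +0.01767
∂h/∂y = (310.4 − 312.7) / (220 − 0) = -0.01045
Flow = −∇h = (-0.01767 east, +0.01045 north), which points northwest.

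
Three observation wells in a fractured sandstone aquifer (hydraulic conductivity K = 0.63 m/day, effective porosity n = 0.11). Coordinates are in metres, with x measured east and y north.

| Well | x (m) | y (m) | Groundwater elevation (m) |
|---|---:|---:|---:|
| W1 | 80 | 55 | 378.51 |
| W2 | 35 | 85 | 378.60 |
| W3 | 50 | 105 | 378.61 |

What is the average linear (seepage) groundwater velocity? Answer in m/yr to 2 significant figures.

Taking W1 as reference: W2−W1 = (-45, 30, +0.09); W3−W1 = (-30, 50, +0.10).
Determinant of the coordinate differences = (-45)·50 − (-30)·30 = -1350.
∂h/∂x = [(+0.09)·50 − (+0.10)·30] / -1350 = -0.001111
∂h/∂y = [(-45)·(+0.10) − (-30)·(+0.09)] / -1350 = +0.001333
|∇h| = √(-0.001111² + 0.001333²) = 0.001735
Seepage velocity v = K·i/n = 0.63 × 0.001735 / 0.11 = 0.009937 m/day = 3.629 m/yr.

3.6 m/yr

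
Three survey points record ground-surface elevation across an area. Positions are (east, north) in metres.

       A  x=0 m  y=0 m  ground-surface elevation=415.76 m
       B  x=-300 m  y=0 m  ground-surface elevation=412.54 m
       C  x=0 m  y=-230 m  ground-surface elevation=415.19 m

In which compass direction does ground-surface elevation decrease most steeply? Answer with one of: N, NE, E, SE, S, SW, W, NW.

∂z/∂x = (412.54 − 415.76) / (-300 − 0) = +0.01073
∂z/∂y = (415.19 − 415.76) / (-230 − 0) = +0.002478
Steepest decrease is along −∇f = (-0.01073 E, -0.002478 N) → west.

W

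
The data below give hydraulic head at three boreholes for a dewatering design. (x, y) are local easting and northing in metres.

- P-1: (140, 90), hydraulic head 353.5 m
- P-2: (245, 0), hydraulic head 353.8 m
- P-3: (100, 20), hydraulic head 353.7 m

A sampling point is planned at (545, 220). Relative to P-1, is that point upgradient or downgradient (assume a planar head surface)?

Differences from P-1: to P-2 (Δx, Δy, Δh) = (105, -90, +0.3); to P-3 = (-40, -70, +0.2).
Determinant of the coordinate differences = 105·(-70) − (-40)·(-90) = -10950.
∂h/∂x = [(+0.3)·(-70) − (+0.2)·(-90)] / -10950 = +0.0002740
∂h/∂y = [105·(+0.2) − (-40)·(+0.3)] / -10950 = -0.003014
Head at (545, 220) = 353.5 + (+0.0002740)·(405) + (-0.003014)·(130) = 353.22 m.
That is lower than the 353.5 m at P-1, so the point is downgradient.

downgradient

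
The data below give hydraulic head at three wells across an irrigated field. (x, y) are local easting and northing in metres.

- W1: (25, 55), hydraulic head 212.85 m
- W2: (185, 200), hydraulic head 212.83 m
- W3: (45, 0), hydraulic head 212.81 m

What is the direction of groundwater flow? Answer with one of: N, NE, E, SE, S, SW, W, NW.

Taking W1 as reference: W2−W1 = (160, 145, -0.02); W3−W1 = (20, -55, -0.04).
Solve a·Δx + b·Δy = Δh: det = 160·(-55) − 20·145 = -11700.
∂h/∂x = [(-0.02)·(-55) − (-0.04)·145] / -11700 = -0.0005897
∂h/∂y = [160·(-0.04) − 20·(-0.02)] / -11700 = +0.0005128
Flow = −∇h = (+0.0005897 east, -0.0005128 north), which points southeast.

SE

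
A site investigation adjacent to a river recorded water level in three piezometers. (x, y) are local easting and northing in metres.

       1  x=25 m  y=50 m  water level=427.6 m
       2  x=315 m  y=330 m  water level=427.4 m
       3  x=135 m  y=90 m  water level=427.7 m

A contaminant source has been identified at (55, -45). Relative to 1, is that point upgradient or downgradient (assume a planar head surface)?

With h = a·x + b·y + c and 1 as origin, the differences give:
  290·a + 280·b = -0.2
  110·a + 40·b = +0.1
Eliminate b (×40 and ×280, subtract): -19200·a = -36.00 → a = ∂h/∂x = +0.001875
Back-substitute: b = ∂h/∂y = -0.002656.
Head at (55, -45) = 427.6 + (+0.001875)·(30) + (-0.002656)·(-95) = 427.91 m.
That is higher than the 427.6 m at 1, so the point is upgradient.

upgradient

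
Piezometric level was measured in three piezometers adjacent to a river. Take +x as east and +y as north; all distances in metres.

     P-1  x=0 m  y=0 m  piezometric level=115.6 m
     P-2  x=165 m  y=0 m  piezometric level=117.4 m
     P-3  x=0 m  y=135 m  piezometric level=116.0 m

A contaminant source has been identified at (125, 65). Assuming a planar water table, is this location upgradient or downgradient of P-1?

upgradient

∂h/∂x = (117.4 − 115.6) / (165 − 0) = +0.01091
∂h/∂y = (116.0 − 115.6) / (135 − 0) = +0.002963
Head at (125, 65) = 115.6 + (+0.01091)·(125) + (+0.002963)·(65) = 117.16 m.
That is higher than the 115.6 m at P-1, so the point is upgradient.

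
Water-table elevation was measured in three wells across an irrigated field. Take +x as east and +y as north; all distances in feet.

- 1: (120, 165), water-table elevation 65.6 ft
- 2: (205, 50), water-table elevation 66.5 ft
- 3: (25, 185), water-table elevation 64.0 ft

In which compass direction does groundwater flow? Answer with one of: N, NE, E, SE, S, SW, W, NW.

Taking 1 as reference: 2−1 = (85, -115, +0.9); 3−1 = (-95, 20, -1.6).
Determinant of the coordinate differences = 85·20 − (-95)·(-115) = -9225.
∂h/∂x = [(+0.9)·20 − (-1.6)·(-115)] / -9225 = +0.01799
∂h/∂y = [85·(-1.6) − (-95)·(+0.9)] / -9225 = +0.005474
Flow = −∇h = (-0.01799 east, -0.005474 north), which points west.

W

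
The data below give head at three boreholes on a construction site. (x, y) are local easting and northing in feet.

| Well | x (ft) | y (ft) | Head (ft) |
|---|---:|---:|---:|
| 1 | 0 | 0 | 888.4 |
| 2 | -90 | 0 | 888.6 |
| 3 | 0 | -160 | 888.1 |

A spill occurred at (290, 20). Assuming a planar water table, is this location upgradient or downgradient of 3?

∂h/∂x = (888.6 − 888.4) / (-90 − 0) = -0.002222
∂h/∂y = (888.1 − 888.4) / (-160 − 0) = +0.001875
Head at (290, 20) = 888.4 + (-0.002222)·(290) + (+0.001875)·(20) = 887.79 ft.
That is lower than the 888.1 ft at 3, so the point is downgradient.

downgradient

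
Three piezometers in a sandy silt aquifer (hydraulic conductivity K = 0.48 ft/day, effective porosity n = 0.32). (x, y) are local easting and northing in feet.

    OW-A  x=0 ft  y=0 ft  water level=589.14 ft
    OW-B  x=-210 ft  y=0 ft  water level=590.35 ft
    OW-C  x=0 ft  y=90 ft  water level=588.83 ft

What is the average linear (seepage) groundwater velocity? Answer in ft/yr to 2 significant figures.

3.7 ft/yr

∂h/∂x = (590.35 − 589.14) / (-210 − 0) = -0.005762
∂h/∂y = (588.83 − 589.14) / (90 − 0) = -0.003444
|∇h| = √(-0.005762² + -0.003444²) = 0.006713
Seepage velocity v = K·i/n = 0.48 × 0.006713 / 0.32 = 0.01007 ft/day = 3.678 ft/yr.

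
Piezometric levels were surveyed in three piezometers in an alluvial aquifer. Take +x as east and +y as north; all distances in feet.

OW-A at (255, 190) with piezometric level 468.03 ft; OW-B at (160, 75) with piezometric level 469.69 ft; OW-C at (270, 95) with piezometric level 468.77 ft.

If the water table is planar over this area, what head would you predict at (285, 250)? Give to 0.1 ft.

With h = a·x + b·y + c and OW-A as origin, the differences give:
  (-95)·a + (-115)·b = +1.66
  15·a + (-95)·b = +0.74
Eliminate b (×(-95) and ×(-115), subtract): 10750·a = -72.600 → a = ∂h/∂x = -0.006753
Back-substitute: b = ∂h/∂y = -0.008856.
h(285, 250) = 468.03 + (-0.006753)·(30) + (-0.008856)·(60) = 468.03 -0.203 -0.531 = 467.296 ft.

467.3 ft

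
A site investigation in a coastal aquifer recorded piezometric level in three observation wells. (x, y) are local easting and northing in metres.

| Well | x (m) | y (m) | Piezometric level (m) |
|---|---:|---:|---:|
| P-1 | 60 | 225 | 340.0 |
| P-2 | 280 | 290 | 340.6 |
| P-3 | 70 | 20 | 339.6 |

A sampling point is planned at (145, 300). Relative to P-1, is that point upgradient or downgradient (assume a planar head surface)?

upgradient

With h = a·x + b·y + c and P-1 as origin, the differences give:
  220·a + 65·b = +0.6
  10·a + (-205)·b = -0.4
Eliminate b (×(-205) and ×65, subtract): -45750·a = -97.00 → a = ∂h/∂x = +0.002120
Back-substitute: b = ∂h/∂y = +0.002055.
Head at (145, 300) = 340.0 + (+0.002120)·(85) + (+0.002055)·(75) = 340.33 m.
That is higher than the 340.0 m at P-1, so the point is upgradient.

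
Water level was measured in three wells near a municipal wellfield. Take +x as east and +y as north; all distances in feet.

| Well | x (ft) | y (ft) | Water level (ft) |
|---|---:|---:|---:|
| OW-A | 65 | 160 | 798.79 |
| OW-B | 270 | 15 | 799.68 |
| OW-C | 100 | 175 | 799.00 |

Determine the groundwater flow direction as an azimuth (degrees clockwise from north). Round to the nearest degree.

With h = a·x + b·y + c and OW-A as origin, the differences give:
  205·a + (-145)·b = +0.89
  35·a + 15·b = +0.21
Eliminate b (×15 and ×(-145), subtract): 8150·a = 43.800 → a = ∂h/∂x = +0.005374
Back-substitute: b = ∂h/∂y = +0.001460.
Flow direction (−∇h) has components (-0.005374 E, -0.001460 N).
Azimuth = atan2(E, N) = atan2(-0.005374, -0.001460) = 254.8° ≈ 255°.

255°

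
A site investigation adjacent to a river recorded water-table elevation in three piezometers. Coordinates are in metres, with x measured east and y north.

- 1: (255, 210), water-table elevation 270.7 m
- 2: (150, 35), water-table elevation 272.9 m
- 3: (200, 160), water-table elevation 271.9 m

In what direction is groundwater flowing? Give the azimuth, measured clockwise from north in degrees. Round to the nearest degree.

093°

Differences from 1: to 2 (Δx, Δy, Δh) = (-105, -175, +2.2); to 3 = (-55, -50, +1.2).
Solve a·Δx + b·Δy = Δh: det = (-105)·(-50) − (-55)·(-175) = -4375.
∂h/∂x = [(+2.2)·(-50) − (+1.2)·(-175)] / -4375 = -0.02286
∂h/∂y = [(-105)·(+1.2) − (-55)·(+2.2)] / -4375 = +0.001143
Flow direction (−∇h) has components (+0.02286 E, -0.001143 N).
Azimuth = atan2(E, N) = atan2(+0.02286, -0.001143) = 92.9° ≈ 093°.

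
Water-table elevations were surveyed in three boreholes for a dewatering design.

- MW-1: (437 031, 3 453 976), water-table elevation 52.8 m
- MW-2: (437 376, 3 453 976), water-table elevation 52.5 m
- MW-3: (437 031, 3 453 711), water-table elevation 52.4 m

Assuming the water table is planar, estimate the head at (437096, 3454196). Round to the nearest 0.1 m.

∂h/∂x = (52.5 − 52.8) / (437376 − 437031) = -0.0008696
∂h/∂y = (52.4 − 52.8) / (3453711 − 3453976) = +0.001509
h(437096, 3454196) = 52.8 + (-0.0008696)·(65) + (+0.001509)·(220) = 52.8 -0.057 +0.332 = 53.076 m.

53.1 m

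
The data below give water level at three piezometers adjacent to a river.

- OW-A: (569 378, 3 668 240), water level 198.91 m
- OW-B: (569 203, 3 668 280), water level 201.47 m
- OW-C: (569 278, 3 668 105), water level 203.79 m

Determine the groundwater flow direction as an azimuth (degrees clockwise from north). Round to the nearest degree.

042°

With h = a·x + b·y + c and OW-A as origin, the differences give:
  (-175)·a + 40·b = +2.56
  (-100)·a + (-135)·b = +4.88
Eliminate b (×(-135) and ×40, subtract): 27625·a = -540.800 → a = ∂h/∂x = -0.01958
Back-substitute: b = ∂h/∂y = -0.02165.
Flow direction (−∇h) has components (+0.01958 E, +0.02165 N).
Azimuth = atan2(E, N) = atan2(+0.01958, +0.02165) = 42.1° ≈ 042°.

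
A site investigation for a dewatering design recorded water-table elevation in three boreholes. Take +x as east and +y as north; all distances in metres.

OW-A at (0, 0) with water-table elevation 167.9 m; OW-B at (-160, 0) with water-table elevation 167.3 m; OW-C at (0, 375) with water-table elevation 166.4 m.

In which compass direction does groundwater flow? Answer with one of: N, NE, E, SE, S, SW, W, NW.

∂h/∂x = (167.3 − 167.9) / (-160 − 0) = +0.003750
∂h/∂y = (166.4 − 167.9) / (375 − 0) = -0.004000
Flow = −∇h = (-0.003750 east, +0.004000 north), which points northwest.

NW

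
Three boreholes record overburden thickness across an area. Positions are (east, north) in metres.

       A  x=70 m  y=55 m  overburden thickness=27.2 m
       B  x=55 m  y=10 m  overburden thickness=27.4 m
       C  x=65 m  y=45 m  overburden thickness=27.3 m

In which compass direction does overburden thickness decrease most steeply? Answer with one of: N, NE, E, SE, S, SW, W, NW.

E

With d = a·x + b·y + c and A as origin, the differences give:
  (-15)·a + (-45)·b = +0.2
  (-5)·a + (-10)·b = +0.1
Eliminate b (×(-10) and ×(-45), subtract): -75·a = 2.50 → a = ∂d/∂x = -0.03333
Back-substitute: b = ∂d/∂y = +0.006667.
Steepest decrease is along −∇f = (+0.03333 E, -0.006667 N) → east.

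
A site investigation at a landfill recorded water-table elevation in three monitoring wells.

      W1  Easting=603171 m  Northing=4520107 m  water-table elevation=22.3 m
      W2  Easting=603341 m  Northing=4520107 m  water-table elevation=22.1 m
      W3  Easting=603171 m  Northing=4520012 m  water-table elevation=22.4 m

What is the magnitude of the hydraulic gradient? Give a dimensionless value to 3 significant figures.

0.00158

∂h/∂x = (22.1 − 22.3) / (603341 − 603171) = -0.001176
∂h/∂y = (22.4 − 22.3) / (4520012 − 4520107) = -0.001053
|∇h| = √(-0.001176² + -0.001053²) = 0.001579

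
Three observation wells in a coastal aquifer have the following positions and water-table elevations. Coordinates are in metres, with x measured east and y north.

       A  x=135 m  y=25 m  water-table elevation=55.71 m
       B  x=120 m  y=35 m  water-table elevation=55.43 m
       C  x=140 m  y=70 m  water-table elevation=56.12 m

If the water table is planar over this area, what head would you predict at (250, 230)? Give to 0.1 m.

59.7 m

Differences from A: to B (Δx, Δy, Δh) = (-15, 10, -0.28); to C = (5, 45, +0.41).
Solve a·Δx + b·Δy = Δh: det = (-15)·45 − 5·10 = -725.
∂h/∂x = [(-0.28)·45 − (+0.41)·10] / -725 = +0.02303
∂h/∂y = [(-15)·(+0.41) − 5·(-0.28)] / -725 = +0.006552
h(250, 230) = 55.71 + (+0.02303)·(115) + (+0.006552)·(205) = 55.71 +2.649 +1.343 = 59.702 m.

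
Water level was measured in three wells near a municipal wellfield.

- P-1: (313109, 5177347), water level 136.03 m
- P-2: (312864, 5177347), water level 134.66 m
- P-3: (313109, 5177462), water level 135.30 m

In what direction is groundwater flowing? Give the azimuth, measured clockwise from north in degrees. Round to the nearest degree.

∂h/∂x = (134.66 − 136.03) / (312864 − 313109) = +0.005592
∂h/∂y = (135.30 − 136.03) / (5177462 − 5177347) = -0.006348
Flow direction (−∇h) has components (-0.005592 E, +0.006348 N).
Azimuth = atan2(E, N) = atan2(-0.005592, +0.006348) = 318.6° ≈ 319°.

319°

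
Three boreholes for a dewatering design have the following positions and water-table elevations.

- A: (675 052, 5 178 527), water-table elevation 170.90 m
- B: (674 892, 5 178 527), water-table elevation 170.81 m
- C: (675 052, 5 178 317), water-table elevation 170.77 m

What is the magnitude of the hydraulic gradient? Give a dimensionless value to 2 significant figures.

0.00084

∂h/∂x = (170.81 − 170.90) / (674892 − 675052) = +0.0005625
∂h/∂y = (170.77 − 170.90) / (5178317 − 5178527) = +0.0006190
|∇h| = √(0.0005625² + 0.0006190²) = 0.0008364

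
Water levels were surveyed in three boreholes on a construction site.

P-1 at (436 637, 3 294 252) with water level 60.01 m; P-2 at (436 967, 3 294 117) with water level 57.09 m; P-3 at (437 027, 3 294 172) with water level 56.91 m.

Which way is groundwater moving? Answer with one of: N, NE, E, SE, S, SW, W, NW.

With h = a·x + b·y + c and P-1 as origin, the differences give:
  330·a + (-135)·b = -2.92
  390·a + (-80)·b = -3.10
Eliminate b (×(-80) and ×(-135), subtract): 26250·a = -184.900 → a = ∂h/∂x = -0.007044
Back-substitute: b = ∂h/∂y = +0.004411.
Flow = −∇h = (+0.007044 east, -0.004411 north), which points southeast.

SE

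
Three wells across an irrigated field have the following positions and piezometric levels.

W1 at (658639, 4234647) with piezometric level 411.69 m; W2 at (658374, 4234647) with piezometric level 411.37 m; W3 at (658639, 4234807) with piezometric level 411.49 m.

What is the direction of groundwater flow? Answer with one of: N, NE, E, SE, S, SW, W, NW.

NW

∂h/∂x = (411.37 − 411.69) / (658374 − 658639) = +0.001208
∂h/∂y = (411.49 − 411.69) / (4234807 − 4234647) = -0.001250
Flow = −∇h = (-0.001208 east, +0.001250 north), which points northwest.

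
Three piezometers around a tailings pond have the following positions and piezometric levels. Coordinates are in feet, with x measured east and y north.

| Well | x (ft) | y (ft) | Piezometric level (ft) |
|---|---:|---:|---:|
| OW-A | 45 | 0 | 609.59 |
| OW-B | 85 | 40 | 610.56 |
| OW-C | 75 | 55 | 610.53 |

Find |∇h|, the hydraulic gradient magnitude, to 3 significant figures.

0.0179

Differences from OW-A: to OW-B (Δx, Δy, Δh) = (40, 40, +0.97); to OW-C = (30, 55, +0.94).
Solve a·Δx + b·Δy = Δh: det = 40·55 − 30·40 = 1000.
∂h/∂x = [(+0.97)·55 − (+0.94)·40] / 1000 = +0.01575
∂h/∂y = [40·(+0.94) − 30·(+0.97)] / 1000 = +0.008500
|∇h| = √(0.01575² + 0.008500²) = 0.0179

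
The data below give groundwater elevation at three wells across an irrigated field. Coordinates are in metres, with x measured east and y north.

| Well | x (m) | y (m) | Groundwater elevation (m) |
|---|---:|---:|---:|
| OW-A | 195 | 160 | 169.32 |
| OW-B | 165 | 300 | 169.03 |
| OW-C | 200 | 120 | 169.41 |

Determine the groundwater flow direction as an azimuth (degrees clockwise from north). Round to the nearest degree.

With h = a·x + b·y + c and OW-A as origin, the differences give:
  (-30)·a + 140·b = -0.29
  5·a + (-40)·b = +0.09
Eliminate b (×(-40) and ×140, subtract): 500·a = -1.000 → a = ∂h/∂x = -0.002000
Back-substitute: b = ∂h/∂y = -0.002500.
Flow direction (−∇h) has components (+0.002000 E, +0.002500 N).
Azimuth = atan2(E, N) = atan2(+0.002000, +0.002500) = 38.7° ≈ 039°.

039°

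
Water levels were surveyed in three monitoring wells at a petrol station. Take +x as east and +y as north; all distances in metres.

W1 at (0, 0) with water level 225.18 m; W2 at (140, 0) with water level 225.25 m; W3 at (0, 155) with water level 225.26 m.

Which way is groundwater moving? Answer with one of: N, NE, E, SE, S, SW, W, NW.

SW

∂h/∂x = (225.25 − 225.18) / (140 − 0) = +0.0005000
∂h/∂y = (225.26 − 225.18) / (155 − 0) = +0.0005161
Flow = −∇h = (-0.0005000 east, -0.0005161 north), which points southwest.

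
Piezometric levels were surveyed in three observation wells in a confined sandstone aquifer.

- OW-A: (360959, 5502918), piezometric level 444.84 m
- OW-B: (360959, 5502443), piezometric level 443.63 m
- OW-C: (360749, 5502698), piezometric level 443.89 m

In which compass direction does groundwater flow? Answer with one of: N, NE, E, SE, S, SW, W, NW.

Three-point gradient (reference OW-A): Δ to OW-B = (0, -475, -1.21), Δ to OW-C = (-210, -220, -0.95).
∂h/∂x = +0.001855, ∂h/∂y = +0.002547 (det = -99750).
Flow = −∇h = (-0.001855 east, -0.002547 north), which points southwest.

SW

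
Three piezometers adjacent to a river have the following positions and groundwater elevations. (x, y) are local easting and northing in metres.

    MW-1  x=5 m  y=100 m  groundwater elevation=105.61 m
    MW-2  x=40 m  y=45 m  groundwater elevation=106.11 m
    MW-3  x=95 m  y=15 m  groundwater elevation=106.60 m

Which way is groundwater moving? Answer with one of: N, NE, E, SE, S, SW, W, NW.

NW

With h = a·x + b·y + c and MW-1 as origin, the differences give:
  35·a + (-55)·b = +0.50
  90·a + (-85)·b = +0.99
Eliminate b (×(-85) and ×(-55), subtract): 1975·a = 11.950 → a = ∂h/∂x = +0.006051
Back-substitute: b = ∂h/∂y = -0.005241.
Flow = −∇h = (-0.006051 east, +0.005241 north), which points northwest.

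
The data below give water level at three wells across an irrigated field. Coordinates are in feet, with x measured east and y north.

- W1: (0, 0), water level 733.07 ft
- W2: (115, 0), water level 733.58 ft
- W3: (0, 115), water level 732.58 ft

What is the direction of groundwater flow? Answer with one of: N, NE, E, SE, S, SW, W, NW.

NW

∂h/∂x = (733.58 − 733.07) / (115 − 0) = +0.004435
∂h/∂y = (732.58 − 733.07) / (115 − 0) = -0.004261
Flow = −∇h = (-0.004435 east, +0.004261 north), which points northwest.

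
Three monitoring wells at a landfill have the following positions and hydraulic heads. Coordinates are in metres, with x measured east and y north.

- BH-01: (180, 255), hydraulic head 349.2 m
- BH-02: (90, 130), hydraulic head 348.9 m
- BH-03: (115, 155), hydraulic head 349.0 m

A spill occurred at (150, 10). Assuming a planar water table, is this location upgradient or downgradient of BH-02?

Differences from BH-01: to BH-02 (Δx, Δy, Δh) = (-90, -125, -0.3); to BH-03 = (-65, -100, -0.2).
Determinant of the coordinate differences = (-90)·(-100) − (-65)·(-125) = 875.
∂h/∂x = [(-0.3)·(-100) − (-0.2)·(-125)] / 875 = +0.005714
∂h/∂y = [(-90)·(-0.2) − (-65)·(-0.3)] / 875 = -0.001714
Head at (150, 10) = 349.2 + (+0.005714)·(-30) + (-0.001714)·(-245) = 349.45 m.
That is higher than the 348.9 m at BH-02, so the point is upgradient.

upgradient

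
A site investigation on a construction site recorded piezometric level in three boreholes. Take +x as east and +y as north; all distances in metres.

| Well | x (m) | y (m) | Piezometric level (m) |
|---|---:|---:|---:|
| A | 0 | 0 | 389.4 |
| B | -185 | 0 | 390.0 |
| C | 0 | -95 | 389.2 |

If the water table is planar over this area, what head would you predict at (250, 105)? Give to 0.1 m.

∂h/∂x = (390.0 − 389.4) / (-185 − 0) = -0.003243
∂h/∂y = (389.2 − 389.4) / (-95 − 0) = +0.002105
h(250, 105) = 389.4 + (-0.003243)·(250) + (+0.002105)·(105) = 389.4 -0.811 +0.221 = 388.810 m.

388.8 m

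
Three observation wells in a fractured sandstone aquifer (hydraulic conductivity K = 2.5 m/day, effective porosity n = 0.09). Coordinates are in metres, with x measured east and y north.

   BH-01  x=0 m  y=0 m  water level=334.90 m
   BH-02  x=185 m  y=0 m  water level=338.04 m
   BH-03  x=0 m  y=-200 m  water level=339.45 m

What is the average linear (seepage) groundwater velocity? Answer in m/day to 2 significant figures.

∂h/∂x = (338.04 − 334.90) / (185 − 0) = +0.01697
∂h/∂y = (339.45 − 334.90) / (-200 − 0) = -0.02275
|∇h| = √(0.01697² + -0.02275²) = 0.02838
Seepage velocity v = K·i/n = 2.5 × 0.02838 / 0.09 = 0.7883 m/day.

0.79 m/day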